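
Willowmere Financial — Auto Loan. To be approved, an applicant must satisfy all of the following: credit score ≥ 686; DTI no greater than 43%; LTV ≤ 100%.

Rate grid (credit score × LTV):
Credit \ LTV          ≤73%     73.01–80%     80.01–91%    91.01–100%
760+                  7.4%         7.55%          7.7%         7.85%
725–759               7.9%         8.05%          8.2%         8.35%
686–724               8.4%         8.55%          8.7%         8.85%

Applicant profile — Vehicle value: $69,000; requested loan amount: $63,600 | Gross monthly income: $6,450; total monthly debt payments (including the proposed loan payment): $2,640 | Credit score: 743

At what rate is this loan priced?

Credit score 743 ≥ 686; Debt-to-income = 2,640/6,450 = 40.9% — meets 43% limit
LTV: 63,600 ÷ 69,000 = 92.2%, within 100% cap
Score 743 is in the 725–759 band; LTV 92.2% is in the 91.01–100% band → 8.35%.

8.35%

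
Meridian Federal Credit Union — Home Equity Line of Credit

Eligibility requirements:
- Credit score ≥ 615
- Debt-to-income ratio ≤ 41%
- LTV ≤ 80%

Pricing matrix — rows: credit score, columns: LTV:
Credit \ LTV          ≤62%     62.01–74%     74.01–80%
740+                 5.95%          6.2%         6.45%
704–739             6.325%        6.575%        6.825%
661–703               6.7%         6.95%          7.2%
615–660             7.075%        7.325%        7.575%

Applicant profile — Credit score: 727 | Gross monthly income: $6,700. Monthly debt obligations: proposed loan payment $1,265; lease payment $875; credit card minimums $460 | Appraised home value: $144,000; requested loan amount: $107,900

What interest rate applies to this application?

6.825%

Credit score 727 ≥ 615; Total monthly debts = (1,265 + 875 + 460) = 2,600. DTI = 2,600/6,700 = 38.8% ≤ 41%
LTV: 107,900 ÷ 144,000 = 74.9%, within 80% cap
Row: 727 falls in 704–739. Column: 74.9% falls in 74.01–80%. Rate = 6.825%.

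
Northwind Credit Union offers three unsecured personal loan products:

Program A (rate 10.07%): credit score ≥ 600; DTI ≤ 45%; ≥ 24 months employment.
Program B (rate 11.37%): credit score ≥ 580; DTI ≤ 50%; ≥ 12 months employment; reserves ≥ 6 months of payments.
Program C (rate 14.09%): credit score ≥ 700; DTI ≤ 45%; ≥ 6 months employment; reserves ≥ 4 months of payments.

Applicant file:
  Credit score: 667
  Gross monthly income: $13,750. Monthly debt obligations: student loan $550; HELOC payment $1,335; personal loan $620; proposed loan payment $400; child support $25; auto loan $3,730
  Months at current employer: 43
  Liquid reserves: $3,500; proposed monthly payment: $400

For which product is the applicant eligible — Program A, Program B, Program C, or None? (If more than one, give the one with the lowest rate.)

Total debts = (550 + 1,335 + 620 + 400 + 25 + 3,730) = 6,660; DTI = 6,660/13,750 = 48.4%.
Reserves = 3,500/400 = 8.8 months.
Program A: score 667 ≥ 600; DTI 48.4% > 45%; employment 43 ≥ 24 mo → does not qualify.
Program B: score 667 ≥ 580; DTI 48.4% ≤ 50%; employment 43 ≥ 12 mo; reserves 8.8 ≥ 6 mo → qualifies.
Program C: score 667 < 700; DTI 48.4% > 45%; employment 43 ≥ 6 mo; reserves 8.8 ≥ 4 mo → does not qualify.

Program B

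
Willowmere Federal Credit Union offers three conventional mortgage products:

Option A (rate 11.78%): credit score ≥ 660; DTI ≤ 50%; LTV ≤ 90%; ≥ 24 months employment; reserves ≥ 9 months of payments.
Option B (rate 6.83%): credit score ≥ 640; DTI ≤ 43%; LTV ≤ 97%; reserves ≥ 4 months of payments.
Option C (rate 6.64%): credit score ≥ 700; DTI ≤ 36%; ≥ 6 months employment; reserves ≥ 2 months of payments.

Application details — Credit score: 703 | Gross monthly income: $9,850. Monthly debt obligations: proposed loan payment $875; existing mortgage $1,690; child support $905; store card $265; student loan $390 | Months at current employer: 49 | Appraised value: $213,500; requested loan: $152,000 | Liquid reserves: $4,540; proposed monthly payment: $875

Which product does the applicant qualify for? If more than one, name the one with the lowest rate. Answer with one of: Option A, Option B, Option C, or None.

Option B

Total debts = (875 + 1,690 + 905 + 265 + 390) = 4,125; DTI = 4,125/9,850 = 41.9%.
LTV = 152,000/213,500 = 71.2%.
Reserves = 4,540/875 = 5.2 months.
Option A: score 703 ≥ 660; DTI 41.9% ≤ 50%; LTV 71.2% ≤ 90%; employment 49 ≥ 24 mo; reserves 5.2 < 9 mo → does not qualify.
Option B: score 703 ≥ 640; DTI 41.9% ≤ 43%; LTV 71.2% ≤ 97%; reserves 5.2 ≥ 4 mo → qualifies.
Option C: score 703 ≥ 700; DTI 41.9% > 36%; employment 49 ≥ 6 mo; reserves 5.2 ≥ 2 mo → does not qualify.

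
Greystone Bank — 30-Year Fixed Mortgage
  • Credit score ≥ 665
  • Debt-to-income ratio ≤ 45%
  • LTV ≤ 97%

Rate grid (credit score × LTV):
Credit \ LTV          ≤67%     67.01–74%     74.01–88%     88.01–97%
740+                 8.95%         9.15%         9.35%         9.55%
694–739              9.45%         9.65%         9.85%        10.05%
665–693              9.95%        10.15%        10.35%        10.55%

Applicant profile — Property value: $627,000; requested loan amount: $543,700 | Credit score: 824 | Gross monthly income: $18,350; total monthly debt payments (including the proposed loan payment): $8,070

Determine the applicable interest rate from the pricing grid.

9.35%

Credit score 824 ≥ 665; DTI: 8,070 ÷ 18,350 = 44%, within the 45% cap
LTV: 543,700 ÷ 627,000 = 86.7%, within 97% cap
Score 824 is in the 740+ band; LTV 86.7% is in the 74.01–88% band → 9.35%.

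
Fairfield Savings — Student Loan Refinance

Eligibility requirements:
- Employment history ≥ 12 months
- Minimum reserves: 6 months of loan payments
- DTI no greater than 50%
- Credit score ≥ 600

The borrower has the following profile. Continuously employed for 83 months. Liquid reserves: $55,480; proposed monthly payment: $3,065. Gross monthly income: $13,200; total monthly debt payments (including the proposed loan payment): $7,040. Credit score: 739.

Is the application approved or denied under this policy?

Employment 83 ≥ 12 months
Reserves = 55,480/3,065 = 18.1 months ≥ 6
Debt-to-income = 7,040/13,200 = 53.3% — over 50% limit
Credit score 739 ≥ 600 (meets)
Fails on DTI.

Denied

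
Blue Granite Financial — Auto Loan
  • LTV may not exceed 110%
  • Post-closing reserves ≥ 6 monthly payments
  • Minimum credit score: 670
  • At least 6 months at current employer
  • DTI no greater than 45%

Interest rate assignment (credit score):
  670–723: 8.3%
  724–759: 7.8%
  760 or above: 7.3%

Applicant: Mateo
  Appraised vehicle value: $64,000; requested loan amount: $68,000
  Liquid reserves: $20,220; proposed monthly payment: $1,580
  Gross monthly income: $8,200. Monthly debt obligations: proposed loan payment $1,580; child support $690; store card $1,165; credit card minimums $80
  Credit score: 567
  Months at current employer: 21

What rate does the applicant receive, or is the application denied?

Credit score 567 < 670 (below minimum)
LTV: 68,000 ÷ 64,000 = 106.2%, within 110% cap
Reserves = 20,220/1,580 = 12.8 months ≥ 6
Employment 21 ≥ 6 months
Total monthly debts = (1,580 + 690 + 1,165 + 80) = 3,515. Debt-to-income = 3,515/8,200 = 42.9% — meets 45% limit
Not all requirements met → denied.

Denied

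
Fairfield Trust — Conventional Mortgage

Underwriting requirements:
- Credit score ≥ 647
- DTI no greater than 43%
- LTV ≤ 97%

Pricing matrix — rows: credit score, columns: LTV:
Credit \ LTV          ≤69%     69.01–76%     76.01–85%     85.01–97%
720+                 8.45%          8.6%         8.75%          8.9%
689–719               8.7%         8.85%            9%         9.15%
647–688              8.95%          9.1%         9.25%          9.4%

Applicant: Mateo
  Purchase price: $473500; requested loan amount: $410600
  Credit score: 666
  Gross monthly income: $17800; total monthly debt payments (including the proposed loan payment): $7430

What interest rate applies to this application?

Credit score 666 ≥ 647; Debt-to-income = 7,430/17,800 = 41.7% — meets 43% limit
Loan-to-value = 410,600/473,500 = 86.7% — pass (97% max)
Credit 666 → row 647–688; LTV 86.7% → column 85.01–97%. Grid cell → 9.4%.

9.4%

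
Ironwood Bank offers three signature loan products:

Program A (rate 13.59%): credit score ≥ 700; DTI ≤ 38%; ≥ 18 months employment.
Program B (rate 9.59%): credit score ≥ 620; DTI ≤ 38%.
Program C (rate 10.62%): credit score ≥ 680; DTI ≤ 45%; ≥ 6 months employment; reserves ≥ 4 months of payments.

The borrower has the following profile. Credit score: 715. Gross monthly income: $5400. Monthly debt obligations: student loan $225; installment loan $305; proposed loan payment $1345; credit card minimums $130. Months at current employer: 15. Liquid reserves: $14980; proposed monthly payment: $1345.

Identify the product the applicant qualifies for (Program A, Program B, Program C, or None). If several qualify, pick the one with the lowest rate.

Program B

Total debts = (225 + 305 + 1,345 + 130) = 2,005; DTI = 2,005/5,400 = 37.1%.
Reserves = 14,980/1,345 = 11.1 months.
Program A: score 715 ≥ 700; DTI 37.1% ≤ 38%; employment 15 < 18 mo → does not qualify.
Program B: score 715 ≥ 620; DTI 37.1% ≤ 38% → qualifies.
Program C: score 715 ≥ 680; DTI 37.1% ≤ 45%; employment 15 ≥ 6 mo; reserves 11.1 ≥ 4 mo → qualifies.
Qualifying: Program B, Program C. Lowest rate is 9.59% → Program B.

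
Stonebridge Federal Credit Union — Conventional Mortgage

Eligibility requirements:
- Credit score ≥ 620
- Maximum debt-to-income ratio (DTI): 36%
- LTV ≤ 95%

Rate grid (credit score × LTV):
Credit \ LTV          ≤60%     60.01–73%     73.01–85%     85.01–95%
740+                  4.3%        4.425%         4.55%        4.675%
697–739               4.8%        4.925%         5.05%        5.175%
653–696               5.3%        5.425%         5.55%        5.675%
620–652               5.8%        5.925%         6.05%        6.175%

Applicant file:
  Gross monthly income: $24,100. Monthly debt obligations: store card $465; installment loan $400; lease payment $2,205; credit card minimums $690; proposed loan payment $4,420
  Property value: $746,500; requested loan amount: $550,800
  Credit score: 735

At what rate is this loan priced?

5.05%

Credit score 735 ≥ 620; Total monthly debts = (465 + 400 + 2,205 + 690 + 4,420) = 8,180. DTI = 8,180/24,100 = 33.9% ≤ 36%
LTV = 550,800/746,500 = 73.8% ≤ 95%
Row: 735 falls in 697–739. Column: 73.8% falls in 73.01–85%. Rate = 5.05%.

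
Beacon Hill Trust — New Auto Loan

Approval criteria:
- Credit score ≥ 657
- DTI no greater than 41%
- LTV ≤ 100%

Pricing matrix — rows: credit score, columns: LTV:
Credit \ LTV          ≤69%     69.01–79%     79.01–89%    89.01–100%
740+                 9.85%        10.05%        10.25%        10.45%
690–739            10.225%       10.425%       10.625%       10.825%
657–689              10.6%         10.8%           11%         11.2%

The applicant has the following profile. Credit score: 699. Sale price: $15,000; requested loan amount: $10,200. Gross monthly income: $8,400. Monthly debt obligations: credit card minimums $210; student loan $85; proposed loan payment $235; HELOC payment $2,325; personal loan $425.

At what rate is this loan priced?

Credit score 699 ≥ 657; Total monthly debts = (210 + 85 + 235 + 2,325 + 425) = 3,280. DTI: 3,280 ÷ 8,400 = 39%, within the 41% cap
LTV: 10,200 ÷ 15,000 = 68%, within 100% cap
Credit 699 → row 690–739; LTV 68% → column ≤69%. Grid cell → 10.225%.

10.225%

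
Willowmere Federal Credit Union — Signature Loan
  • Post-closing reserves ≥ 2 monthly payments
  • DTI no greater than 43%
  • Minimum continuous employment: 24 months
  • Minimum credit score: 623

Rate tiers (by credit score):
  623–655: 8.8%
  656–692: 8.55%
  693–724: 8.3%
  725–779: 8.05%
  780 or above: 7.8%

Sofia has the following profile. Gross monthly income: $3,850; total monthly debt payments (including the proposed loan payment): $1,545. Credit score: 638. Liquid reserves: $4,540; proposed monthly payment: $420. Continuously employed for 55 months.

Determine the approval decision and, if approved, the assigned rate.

Approved at 8.8%

Credit score 638 ≥ 623 (meets minimum)
Reserves: 4,540 ÷ 420 = 10.8 months (meets 2-month minimum)
Employment 55 ≥ 24 months
Debt-to-income = 1,545/3,850 = 40.1% — meets 43% limit
All requirements met. Score 638 falls in the 623–655 tier → 8.8%.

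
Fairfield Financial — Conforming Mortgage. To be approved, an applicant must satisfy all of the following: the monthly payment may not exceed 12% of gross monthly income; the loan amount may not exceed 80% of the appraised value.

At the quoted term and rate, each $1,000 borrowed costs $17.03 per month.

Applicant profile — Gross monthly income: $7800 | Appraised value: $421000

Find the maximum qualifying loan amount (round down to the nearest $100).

Payment cap: 12% × $7,800 = $936/month.
At $17.03 per $1,000, that supports 936/17.03 × 1,000 ≈ $54,961 → $54,900.
LTV cap: 80% × $421,000 = $336,800 → $336,800.
Binding constraint: payment-to-income.

$54,900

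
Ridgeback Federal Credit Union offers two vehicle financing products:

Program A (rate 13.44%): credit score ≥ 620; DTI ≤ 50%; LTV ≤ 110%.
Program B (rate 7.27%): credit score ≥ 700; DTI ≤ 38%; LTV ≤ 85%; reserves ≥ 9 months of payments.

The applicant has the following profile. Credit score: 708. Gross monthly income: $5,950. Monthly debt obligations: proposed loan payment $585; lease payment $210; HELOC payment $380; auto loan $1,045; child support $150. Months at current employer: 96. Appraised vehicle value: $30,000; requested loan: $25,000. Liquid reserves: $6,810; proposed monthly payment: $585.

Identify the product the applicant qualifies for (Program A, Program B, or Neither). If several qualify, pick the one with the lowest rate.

Program A

Total debts = (585 + 210 + 380 + 1,045 + 150) = 2,370; DTI = 2,370/5,950 = 39.8%.
LTV = 25,000/30,000 = 83.3%.
Reserves = 6,810/585 = 11.6 months.
Program A: score 708 ≥ 620; DTI 39.8% ≤ 50%; LTV 83.3% ≤ 110% → qualifies.
Program B: score 708 ≥ 700; DTI 39.8% > 38%; LTV 83.3% ≤ 85%; reserves 11.6 ≥ 9 mo → does not qualify.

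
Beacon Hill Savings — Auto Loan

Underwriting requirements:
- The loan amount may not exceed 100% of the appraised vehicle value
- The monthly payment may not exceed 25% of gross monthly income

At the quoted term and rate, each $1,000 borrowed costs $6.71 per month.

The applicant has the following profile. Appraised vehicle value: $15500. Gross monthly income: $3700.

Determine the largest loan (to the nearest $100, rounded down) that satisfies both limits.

$15,500

Payment cap: 25% × $3,700 = $925/month.
At $6.71 per $1,000, that supports 925/6.71 × 1,000 ≈ $137,853 → $137,800.
LTV cap: 100% × $15,500 = $15,500 → $15,500.
Binding constraint: loan-to-value.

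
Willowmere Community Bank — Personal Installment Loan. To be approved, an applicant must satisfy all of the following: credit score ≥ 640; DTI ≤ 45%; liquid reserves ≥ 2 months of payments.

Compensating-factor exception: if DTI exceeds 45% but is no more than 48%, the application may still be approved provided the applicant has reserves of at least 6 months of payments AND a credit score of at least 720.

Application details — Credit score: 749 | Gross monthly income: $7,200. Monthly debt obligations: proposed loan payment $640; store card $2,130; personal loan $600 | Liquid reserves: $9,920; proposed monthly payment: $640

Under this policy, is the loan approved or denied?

Credit score 749 ≥ 640 (meets base)
Total debts = (640 + 2,130 + 600) = 3,370. DTI: 3,370 ÷ 7,200 = 46.8%, over the 45% base limit.
Reserves = 9,920/640 = 15.5 months ≥ 2
46.8% falls in the override range (45%–48%), so the compensating-factor test applies.
Override check — reserves: 15.5 mo (ok); score: 749 (ok).
Both compensating conditions met → exception applies.

Approved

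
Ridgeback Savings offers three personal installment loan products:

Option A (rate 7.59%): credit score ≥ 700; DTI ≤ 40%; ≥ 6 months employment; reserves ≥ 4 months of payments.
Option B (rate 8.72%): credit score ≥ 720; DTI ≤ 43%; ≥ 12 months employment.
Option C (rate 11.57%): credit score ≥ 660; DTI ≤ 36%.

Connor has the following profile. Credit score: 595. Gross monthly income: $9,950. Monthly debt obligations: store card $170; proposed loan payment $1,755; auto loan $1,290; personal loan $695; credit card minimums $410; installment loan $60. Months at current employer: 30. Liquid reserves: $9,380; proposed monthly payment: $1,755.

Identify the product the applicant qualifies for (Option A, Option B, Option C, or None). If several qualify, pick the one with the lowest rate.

Total debts = (170 + 1,755 + 1,290 + 695 + 410 + 60) = 4,380; DTI = 4,380/9,950 = 44%.
Reserves = 9,380/1,755 = 5.3 months.
Option A: score 595 < 700; DTI 44% > 40%; employment 30 ≥ 6 mo; reserves 5.3 ≥ 4 mo → does not qualify.
Option B: score 595 < 720; DTI 44% > 43%; employment 30 ≥ 12 mo → does not qualify.
Option C: score 595 < 660; DTI 44% > 36% → does not qualify.

None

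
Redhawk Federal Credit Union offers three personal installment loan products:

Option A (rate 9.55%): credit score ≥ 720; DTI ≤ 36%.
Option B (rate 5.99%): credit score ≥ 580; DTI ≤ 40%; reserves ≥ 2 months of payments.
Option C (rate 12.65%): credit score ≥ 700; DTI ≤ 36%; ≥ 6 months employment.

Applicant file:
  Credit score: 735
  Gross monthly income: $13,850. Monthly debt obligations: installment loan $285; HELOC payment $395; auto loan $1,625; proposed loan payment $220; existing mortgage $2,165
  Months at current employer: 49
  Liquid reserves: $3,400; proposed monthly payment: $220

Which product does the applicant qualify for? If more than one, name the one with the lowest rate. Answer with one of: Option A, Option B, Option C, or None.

Total debts = (285 + 395 + 1,625 + 220 + 2,165) = 4,690; DTI = 4,690/13,850 = 33.9%.
Reserves = 3,400/220 = 15.5 months.
Option A: score 735 ≥ 720; DTI 33.9% ≤ 36% → qualifies.
Option B: score 735 ≥ 580; DTI 33.9% ≤ 40%; reserves 15.5 ≥ 2 mo → qualifies.
Option C: score 735 ≥ 700; DTI 33.9% ≤ 36%; employment 49 ≥ 6 mo → qualifies.
Qualifying: Option A, Option B, Option C. Lowest rate is 5.99% → Option B.

Option B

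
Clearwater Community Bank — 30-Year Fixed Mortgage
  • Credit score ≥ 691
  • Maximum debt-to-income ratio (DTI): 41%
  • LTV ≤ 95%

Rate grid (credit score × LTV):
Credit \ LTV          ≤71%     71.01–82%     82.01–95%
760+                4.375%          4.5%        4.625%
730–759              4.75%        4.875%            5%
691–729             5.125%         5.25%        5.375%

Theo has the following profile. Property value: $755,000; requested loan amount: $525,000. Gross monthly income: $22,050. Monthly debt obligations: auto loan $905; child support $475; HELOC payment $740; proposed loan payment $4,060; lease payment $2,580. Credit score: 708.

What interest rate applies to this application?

Credit score 708 ≥ 691; Total monthly debts = (905 + 475 + 740 + 4,060 + 2,580) = 8,760. DTI: 8,760 ÷ 22,050 = 39.7%, within the 41% cap
LTV = 525,000/755,000 = 69.5% ≤ 95%
Credit 708 → row 691–729; LTV 69.5% → column ≤71%. Grid cell → 5.125%.

5.125%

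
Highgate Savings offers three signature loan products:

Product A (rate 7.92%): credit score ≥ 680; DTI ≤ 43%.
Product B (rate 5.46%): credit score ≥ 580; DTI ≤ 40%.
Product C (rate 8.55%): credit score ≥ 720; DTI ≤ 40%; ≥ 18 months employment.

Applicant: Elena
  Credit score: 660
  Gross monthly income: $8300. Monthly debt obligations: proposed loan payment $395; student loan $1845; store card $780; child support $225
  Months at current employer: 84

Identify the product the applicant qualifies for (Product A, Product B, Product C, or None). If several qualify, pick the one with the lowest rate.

Product B

Total debts = (395 + 1,845 + 780 + 225) = 3,245; DTI = 3,245/8,300 = 39.1%.
Product A: score 660 < 680; DTI 39.1% ≤ 43% → does not qualify.
Product B: score 660 ≥ 580; DTI 39.1% ≤ 40% → qualifies.
Product C: score 660 < 720; DTI 39.1% ≤ 40%; employment 84 ≥ 18 mo → does not qualify.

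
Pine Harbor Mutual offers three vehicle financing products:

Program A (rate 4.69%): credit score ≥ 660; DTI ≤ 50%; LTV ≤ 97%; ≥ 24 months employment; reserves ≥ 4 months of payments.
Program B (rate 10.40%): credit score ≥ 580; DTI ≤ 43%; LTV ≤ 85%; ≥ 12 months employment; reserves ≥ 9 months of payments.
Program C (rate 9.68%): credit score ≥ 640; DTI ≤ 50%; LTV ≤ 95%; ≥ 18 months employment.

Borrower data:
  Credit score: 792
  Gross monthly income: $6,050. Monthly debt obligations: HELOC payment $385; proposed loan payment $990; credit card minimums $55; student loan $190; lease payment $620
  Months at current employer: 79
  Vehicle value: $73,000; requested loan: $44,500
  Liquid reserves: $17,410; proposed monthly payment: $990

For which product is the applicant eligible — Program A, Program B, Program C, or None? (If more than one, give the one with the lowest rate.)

Program A

Total debts = (385 + 990 + 55 + 190 + 620) = 2,240; DTI = 2,240/6,050 = 37%.
LTV = 44,500/73,000 = 61%.
Reserves = 17,410/990 = 17.6 months.
Program A: score 792 ≥ 660; DTI 37% ≤ 50%; LTV 61% ≤ 97%; employment 79 ≥ 24 mo; reserves 17.6 ≥ 4 mo → qualifies.
Program B: score 792 ≥ 580; DTI 37% ≤ 43%; LTV 61% ≤ 85%; employment 79 ≥ 12 mo; reserves 17.6 ≥ 9 mo → qualifies.
Program C: score 792 ≥ 640; DTI 37% ≤ 50%; LTV 61% ≤ 95%; employment 79 ≥ 18 mo → qualifies.
Qualifying: Program A, Program B, Program C. Lowest rate is 4.69% → Program A.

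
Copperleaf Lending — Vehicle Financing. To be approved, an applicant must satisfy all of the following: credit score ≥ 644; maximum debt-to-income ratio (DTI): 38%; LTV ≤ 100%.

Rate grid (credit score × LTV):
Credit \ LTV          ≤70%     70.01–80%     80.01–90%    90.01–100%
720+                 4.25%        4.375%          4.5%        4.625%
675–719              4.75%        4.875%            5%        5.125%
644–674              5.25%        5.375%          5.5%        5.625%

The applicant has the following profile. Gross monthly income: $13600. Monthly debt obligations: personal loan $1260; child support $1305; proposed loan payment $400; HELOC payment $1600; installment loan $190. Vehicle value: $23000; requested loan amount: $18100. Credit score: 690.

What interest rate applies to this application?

Credit score 690 ≥ 644; Total monthly debts = (1,260 + 1,305 + 400 + 1,600 + 190) = 4,755. DTI: 4,755 ÷ 13,600 = 35%, within the 38% cap
Loan-to-value = 18,100/23,000 = 78.7% — pass (100% max)
Row: 690 falls in 675–719. Column: 78.7% falls in 70.01–80%. Rate = 4.875%.

4.875%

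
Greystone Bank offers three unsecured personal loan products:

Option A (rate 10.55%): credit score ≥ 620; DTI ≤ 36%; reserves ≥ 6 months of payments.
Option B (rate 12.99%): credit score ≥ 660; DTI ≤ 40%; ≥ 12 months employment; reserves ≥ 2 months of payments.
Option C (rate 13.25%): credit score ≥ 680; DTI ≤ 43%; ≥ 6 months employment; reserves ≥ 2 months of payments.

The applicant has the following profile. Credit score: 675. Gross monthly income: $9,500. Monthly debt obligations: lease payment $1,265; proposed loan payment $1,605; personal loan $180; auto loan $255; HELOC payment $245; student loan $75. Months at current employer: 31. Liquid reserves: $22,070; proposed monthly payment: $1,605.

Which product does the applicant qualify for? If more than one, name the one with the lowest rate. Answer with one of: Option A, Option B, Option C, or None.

Option B

Total debts = (1,265 + 1,605 + 180 + 255 + 245 + 75) = 3,625; DTI = 3,625/9,500 = 38.2%.
Reserves = 22,070/1,605 = 13.8 months.
Option A: score 675 ≥ 620; DTI 38.2% > 36%; reserves 13.8 ≥ 6 mo → does not qualify.
Option B: score 675 ≥ 660; DTI 38.2% ≤ 40%; employment 31 ≥ 12 mo; reserves 13.8 ≥ 2 mo → qualifies.
Option C: score 675 < 680; DTI 38.2% ≤ 43%; employment 31 ≥ 6 mo; reserves 13.8 ≥ 2 mo → does not qualify.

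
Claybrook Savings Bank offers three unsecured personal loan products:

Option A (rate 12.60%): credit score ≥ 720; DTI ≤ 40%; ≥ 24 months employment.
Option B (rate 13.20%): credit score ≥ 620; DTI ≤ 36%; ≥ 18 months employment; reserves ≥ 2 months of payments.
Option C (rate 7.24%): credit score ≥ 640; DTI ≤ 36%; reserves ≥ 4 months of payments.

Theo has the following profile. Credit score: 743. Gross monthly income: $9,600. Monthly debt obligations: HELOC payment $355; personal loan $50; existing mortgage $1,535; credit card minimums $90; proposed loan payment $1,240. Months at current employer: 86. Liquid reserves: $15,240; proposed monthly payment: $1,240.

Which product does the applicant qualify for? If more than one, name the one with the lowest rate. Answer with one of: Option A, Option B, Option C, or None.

Total debts = (355 + 50 + 1,535 + 90 + 1,240) = 3,270; DTI = 3,270/9,600 = 34.1%.
Reserves = 15,240/1,240 = 12.3 months.
Option A: score 743 ≥ 720; DTI 34.1% ≤ 40%; employment 86 ≥ 24 mo → qualifies.
Option B: score 743 ≥ 620; DTI 34.1% ≤ 36%; employment 86 ≥ 18 mo; reserves 12.3 ≥ 2 mo → qualifies.
Option C: score 743 ≥ 640; DTI 34.1% ≤ 36%; reserves 12.3 ≥ 4 mo → qualifies.
Qualifying: Option A, Option B, Option C. Lowest rate is 7.24% → Option C.

Option C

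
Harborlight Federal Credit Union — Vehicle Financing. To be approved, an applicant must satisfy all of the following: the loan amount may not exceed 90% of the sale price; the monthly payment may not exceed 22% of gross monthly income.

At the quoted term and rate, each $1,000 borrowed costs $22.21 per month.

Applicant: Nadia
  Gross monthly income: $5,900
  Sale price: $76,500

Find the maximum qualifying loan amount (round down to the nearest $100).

$58,400

Payment cap: 22% × $5,900 = $1,298/month.
At $22.21 per $1,000, that supports 1,298/22.21 × 1,000 ≈ $58,442 → $58,400.
LTV cap: 90% × $76,500 = $68,850 → $68,800.
Binding constraint: payment-to-income.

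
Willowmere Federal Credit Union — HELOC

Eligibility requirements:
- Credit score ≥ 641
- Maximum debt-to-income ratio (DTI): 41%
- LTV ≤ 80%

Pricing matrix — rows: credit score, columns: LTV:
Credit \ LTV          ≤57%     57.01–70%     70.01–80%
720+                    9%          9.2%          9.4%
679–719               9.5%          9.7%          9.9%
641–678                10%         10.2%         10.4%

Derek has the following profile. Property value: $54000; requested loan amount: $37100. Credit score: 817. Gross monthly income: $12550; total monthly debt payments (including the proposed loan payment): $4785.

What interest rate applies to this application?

Credit score 817 ≥ 641; DTI: 4,785 ÷ 12,550 = 38.1%, within the 41% cap
LTV = 37,100/54,000 = 68.7% ≤ 80%
Row: 817 falls in 720+. Column: 68.7% falls in 57.01–70%. Rate = 9.2%.

9.2%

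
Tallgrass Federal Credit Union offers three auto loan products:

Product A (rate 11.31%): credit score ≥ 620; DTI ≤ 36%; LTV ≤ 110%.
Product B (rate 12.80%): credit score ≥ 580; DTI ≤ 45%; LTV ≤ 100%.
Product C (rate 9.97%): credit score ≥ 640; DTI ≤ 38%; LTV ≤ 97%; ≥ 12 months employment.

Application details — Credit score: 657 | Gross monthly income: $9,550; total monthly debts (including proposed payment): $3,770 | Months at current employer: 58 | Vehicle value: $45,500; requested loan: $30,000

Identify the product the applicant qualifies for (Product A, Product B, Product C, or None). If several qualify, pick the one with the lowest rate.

DTI = 3,770/9,550 = 39.5%.
LTV = 30,000/45,500 = 65.9%.
Product A: score 657 ≥ 620; DTI 39.5% > 36%; LTV 65.9% ≤ 110% → does not qualify.
Product B: score 657 ≥ 580; DTI 39.5% ≤ 45%; LTV 65.9% ≤ 100% → qualifies.
Product C: score 657 ≥ 640; DTI 39.5% > 38%; LTV 65.9% ≤ 97%; employment 58 ≥ 12 mo → does not qualify.

Product B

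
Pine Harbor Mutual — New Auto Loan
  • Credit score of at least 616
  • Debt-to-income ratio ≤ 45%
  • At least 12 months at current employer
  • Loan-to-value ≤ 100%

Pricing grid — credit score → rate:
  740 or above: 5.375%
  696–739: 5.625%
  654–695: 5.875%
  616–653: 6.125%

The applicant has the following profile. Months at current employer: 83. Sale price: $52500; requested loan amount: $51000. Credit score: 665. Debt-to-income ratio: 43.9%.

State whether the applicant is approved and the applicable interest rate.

Approved at 5.875%

Credit score 665 ≥ 616 (meets minimum)
Loan-to-value = 51,000/52,500 = 97.1% — pass (100% max)
Debt-to-income 43.9% vs 45% cap — pass
Employment 83 ≥ 12 months
All requirements met. Score 665 falls in the 654–695 tier → 5.875%.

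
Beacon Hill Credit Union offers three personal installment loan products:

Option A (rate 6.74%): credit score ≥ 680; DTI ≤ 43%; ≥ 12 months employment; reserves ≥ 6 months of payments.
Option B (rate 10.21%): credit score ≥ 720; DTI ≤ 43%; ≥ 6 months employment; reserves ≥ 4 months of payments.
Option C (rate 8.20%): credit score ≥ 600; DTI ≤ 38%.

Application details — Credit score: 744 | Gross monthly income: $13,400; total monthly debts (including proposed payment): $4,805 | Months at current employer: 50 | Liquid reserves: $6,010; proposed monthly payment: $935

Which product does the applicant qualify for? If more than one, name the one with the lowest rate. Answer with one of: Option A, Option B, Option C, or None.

Option A

DTI = 4,805/13,400 = 35.9%.
Reserves = 6,010/935 = 6.4 months.
Option A: score 744 ≥ 680; DTI 35.9% ≤ 43%; employment 50 ≥ 12 mo; reserves 6.4 ≥ 6 mo → qualifies.
Option B: score 744 ≥ 720; DTI 35.9% ≤ 43%; employment 50 ≥ 6 mo; reserves 6.4 ≥ 4 mo → qualifies.
Option C: score 744 ≥ 600; DTI 35.9% ≤ 38% → qualifies.
Qualifying: Option A, Option B, Option C. Lowest rate is 6.74% → Option A.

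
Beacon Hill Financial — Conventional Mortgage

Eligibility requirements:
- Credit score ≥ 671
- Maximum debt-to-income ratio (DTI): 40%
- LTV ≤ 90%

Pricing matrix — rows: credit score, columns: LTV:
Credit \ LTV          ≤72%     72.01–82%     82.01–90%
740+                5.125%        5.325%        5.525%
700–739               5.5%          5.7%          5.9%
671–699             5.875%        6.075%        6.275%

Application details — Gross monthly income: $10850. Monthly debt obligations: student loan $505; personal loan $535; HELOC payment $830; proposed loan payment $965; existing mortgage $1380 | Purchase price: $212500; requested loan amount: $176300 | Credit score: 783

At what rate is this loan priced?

Credit score 783 ≥ 671; Total monthly debts = (505 + 535 + 830 + 965 + 1,380) = 4,215. DTI = 4,215/10,850 = 38.8% ≤ 40%
LTV = 176,300/212,500 = 83% ≤ 90%
Credit 783 → row 740+; LTV 83% → column 82.01–90%. Grid cell → 5.525%.

5.525%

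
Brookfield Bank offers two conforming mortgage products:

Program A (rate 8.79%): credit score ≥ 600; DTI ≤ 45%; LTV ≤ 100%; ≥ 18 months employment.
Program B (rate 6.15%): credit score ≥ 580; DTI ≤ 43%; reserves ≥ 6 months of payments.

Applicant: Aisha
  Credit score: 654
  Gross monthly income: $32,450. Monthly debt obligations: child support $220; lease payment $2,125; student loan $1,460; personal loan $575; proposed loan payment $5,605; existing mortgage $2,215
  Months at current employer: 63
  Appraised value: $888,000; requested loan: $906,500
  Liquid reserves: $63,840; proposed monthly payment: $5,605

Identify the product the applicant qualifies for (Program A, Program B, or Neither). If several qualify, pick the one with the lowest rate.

Total debts = (220 + 2,125 + 1,460 + 575 + 5,605 + 2,215) = 12,200; DTI = 12,200/32,450 = 37.6%.
LTV = 906,500/888,000 = 102.1%.
Reserves = 63,840/5,605 = 11.4 months.
Program A: score 654 ≥ 600; DTI 37.6% ≤ 45%; LTV 102.1% > 100%; employment 63 ≥ 18 mo → does not qualify.
Program B: score 654 ≥ 580; DTI 37.6% ≤ 43%; reserves 11.4 ≥ 6 mo → qualifies.

Program B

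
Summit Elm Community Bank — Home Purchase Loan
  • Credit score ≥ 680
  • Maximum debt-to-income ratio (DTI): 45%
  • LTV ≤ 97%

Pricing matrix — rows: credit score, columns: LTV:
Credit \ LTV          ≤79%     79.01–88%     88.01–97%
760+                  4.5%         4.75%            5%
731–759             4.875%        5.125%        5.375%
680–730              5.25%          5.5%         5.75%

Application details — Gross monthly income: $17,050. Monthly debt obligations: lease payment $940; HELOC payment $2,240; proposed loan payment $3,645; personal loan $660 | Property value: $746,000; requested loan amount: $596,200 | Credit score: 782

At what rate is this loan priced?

4.75%

Credit score 782 ≥ 680; Total monthly debts = (940 + 2,240 + 3,645 + 660) = 7,485. Debt-to-income = 7,485/17,050 = 43.9% — meets 45% limit
LTV = 596,200/746,000 = 79.9% ≤ 97%
Credit 782 → row 760+; LTV 79.9% → column 79.01–88%. Grid cell → 4.75%.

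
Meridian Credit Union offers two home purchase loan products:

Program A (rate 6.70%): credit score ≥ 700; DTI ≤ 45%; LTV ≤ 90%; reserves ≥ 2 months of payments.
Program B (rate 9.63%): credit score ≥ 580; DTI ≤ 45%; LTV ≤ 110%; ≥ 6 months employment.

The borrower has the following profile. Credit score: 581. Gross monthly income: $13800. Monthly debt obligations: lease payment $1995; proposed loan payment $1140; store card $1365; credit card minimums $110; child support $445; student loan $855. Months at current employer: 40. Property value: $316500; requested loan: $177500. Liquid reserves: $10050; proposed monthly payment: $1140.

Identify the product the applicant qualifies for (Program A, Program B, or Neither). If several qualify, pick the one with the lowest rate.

Program B

Total debts = (1,995 + 1,140 + 1,365 + 110 + 445 + 855) = 5,910; DTI = 5,910/13,800 = 42.8%.
LTV = 177,500/316,500 = 56.1%.
Reserves = 10,050/1,140 = 8.8 months.
Program A: score 581 < 700; DTI 42.8% ≤ 45%; LTV 56.1% ≤ 90%; reserves 8.8 ≥ 2 mo → does not qualify.
Program B: score 581 ≥ 580; DTI 42.8% ≤ 45%; LTV 56.1% ≤ 110%; employment 40 ≥ 6 mo → qualifies.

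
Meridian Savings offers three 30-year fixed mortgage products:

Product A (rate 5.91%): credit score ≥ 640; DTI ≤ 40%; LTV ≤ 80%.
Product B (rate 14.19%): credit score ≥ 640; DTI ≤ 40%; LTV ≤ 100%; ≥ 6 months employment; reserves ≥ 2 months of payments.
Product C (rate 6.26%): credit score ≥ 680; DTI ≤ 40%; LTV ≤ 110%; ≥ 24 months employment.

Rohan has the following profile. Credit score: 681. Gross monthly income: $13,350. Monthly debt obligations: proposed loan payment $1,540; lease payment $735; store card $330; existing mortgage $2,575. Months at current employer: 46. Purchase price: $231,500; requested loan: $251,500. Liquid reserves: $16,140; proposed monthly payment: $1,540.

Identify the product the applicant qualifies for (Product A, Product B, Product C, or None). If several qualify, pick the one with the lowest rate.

Total debts = (1,540 + 735 + 330 + 2,575) = 5,180; DTI = 5,180/13,350 = 38.8%.
LTV = 251,500/231,500 = 108.6%.
Reserves = 16,140/1,540 = 10.5 months.
Product A: score 681 ≥ 640; DTI 38.8% ≤ 40%; LTV 108.6% > 80% → does not qualify.
Product B: score 681 ≥ 640; DTI 38.8% ≤ 40%; LTV 108.6% > 100%; employment 46 ≥ 6 mo; reserves 10.5 ≥ 2 mo → does not qualify.
Product C: score 681 ≥ 680; DTI 38.8% ≤ 40%; LTV 108.6% ≤ 110%; employment 46 ≥ 24 mo → qualifies.

Product C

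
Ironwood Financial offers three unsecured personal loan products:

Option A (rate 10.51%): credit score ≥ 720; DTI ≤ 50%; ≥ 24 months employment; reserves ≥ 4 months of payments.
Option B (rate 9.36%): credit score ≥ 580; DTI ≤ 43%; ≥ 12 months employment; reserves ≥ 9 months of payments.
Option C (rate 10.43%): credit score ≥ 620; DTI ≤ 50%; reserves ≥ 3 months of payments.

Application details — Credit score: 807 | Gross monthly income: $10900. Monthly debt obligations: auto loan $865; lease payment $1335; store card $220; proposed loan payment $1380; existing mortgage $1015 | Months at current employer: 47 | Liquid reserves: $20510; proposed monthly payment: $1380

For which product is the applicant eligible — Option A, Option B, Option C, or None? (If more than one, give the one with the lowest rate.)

Total debts = (865 + 1,335 + 220 + 1,380 + 1,015) = 4,815; DTI = 4,815/10,900 = 44.2%.
Reserves = 20,510/1,380 = 14.9 months.
Option A: score 807 ≥ 720; DTI 44.2% ≤ 50%; employment 47 ≥ 24 mo; reserves 14.9 ≥ 4 mo → qualifies.
Option B: score 807 ≥ 580; DTI 44.2% > 43%; employment 47 ≥ 12 mo; reserves 14.9 ≥ 9 mo → does not qualify.
Option C: score 807 ≥ 620; DTI 44.2% ≤ 50%; reserves 14.9 ≥ 3 mo → qualifies.
Qualifying: Option A, Option C. Lowest rate is 10.43% → Option C.

Option C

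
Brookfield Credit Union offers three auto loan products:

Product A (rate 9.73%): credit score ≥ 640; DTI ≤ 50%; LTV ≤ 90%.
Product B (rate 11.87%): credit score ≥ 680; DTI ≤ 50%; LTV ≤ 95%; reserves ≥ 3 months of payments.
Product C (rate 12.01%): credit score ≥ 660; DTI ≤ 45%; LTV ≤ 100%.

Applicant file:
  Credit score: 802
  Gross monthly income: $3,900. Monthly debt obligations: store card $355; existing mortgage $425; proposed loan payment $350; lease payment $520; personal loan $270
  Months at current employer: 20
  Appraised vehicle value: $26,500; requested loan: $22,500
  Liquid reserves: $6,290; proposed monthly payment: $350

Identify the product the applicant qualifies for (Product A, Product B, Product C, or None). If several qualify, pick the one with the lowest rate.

Product A

Total debts = (355 + 425 + 350 + 520 + 270) = 1,920; DTI = 1,920/3,900 = 49.2%.
LTV = 22,500/26,500 = 84.9%.
Reserves = 6,290/350 = 18.0 months.
Product A: score 802 ≥ 640; DTI 49.2% ≤ 50%; LTV 84.9% ≤ 90% → qualifies.
Product B: score 802 ≥ 680; DTI 49.2% ≤ 50%; LTV 84.9% ≤ 95%; reserves 18.0 ≥ 3 mo → qualifies.
Product C: score 802 ≥ 660; DTI 49.2% > 45%; LTV 84.9% ≤ 100% → does not qualify.
Qualifying: Product A, Product B. Lowest rate is 9.73% → Product A.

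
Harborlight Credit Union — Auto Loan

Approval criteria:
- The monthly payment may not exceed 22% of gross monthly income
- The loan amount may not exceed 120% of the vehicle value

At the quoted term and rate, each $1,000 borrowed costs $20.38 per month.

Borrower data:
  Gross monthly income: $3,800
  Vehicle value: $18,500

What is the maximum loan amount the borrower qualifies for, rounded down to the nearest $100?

$22,200

Payment cap: 22% × $3,800 = $836/month.
At $20.38 per $1,000, that supports 836/20.38 × 1,000 ≈ $41,020 → $41,000.
LTV cap: 120% × $18,500 = $22,200 → $22,200.
Binding constraint: loan-to-value.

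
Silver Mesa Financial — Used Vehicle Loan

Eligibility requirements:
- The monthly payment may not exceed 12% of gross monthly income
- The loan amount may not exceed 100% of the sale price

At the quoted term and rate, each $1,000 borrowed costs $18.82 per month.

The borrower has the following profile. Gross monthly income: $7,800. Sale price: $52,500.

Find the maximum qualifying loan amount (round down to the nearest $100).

$49,700

Payment cap: 12% × $7,800 = $936/month.
At $18.82 per $1,000, that supports 936/18.82 × 1,000 ≈ $49,734 → $49,700.
LTV cap: 100% × $52,500 = $52,500 → $52,500.
Binding constraint: payment-to-income.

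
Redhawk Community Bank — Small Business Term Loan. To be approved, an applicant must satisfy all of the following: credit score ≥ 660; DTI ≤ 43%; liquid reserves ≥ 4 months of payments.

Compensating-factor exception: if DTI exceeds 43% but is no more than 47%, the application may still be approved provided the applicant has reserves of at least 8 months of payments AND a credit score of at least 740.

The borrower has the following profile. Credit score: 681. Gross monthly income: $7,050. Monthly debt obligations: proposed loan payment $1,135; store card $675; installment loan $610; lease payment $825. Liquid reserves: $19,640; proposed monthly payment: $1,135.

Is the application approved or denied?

Credit score 681 ≥ 660 (meets base)
Total debts = (1,135 + 675 + 610 + 825) = 3,245. DTI = 3,245/7,050 = 46% > 43% — standard DTI limit exceeded.
Liquid reserves cover 19,640/1,135 = 17.3 months — ≥ 4 required
DTI 46% is within the 43%–47% exception band; checking compensating factors.
Reserves 17.3 ≥ 8 months; credit score 681 < 740.
Override conditions not both satisfied; exception does not apply.

Denied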